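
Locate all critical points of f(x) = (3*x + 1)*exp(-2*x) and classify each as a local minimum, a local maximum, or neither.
f'(x) = (1 - 6*x)*exp(-2*x)

Solve f'(x) = 0:
  f'(x) = (1 - 6*x)·exp(-2*x) and exp(-2*x) > 0 for every x, so f'(x) = 0 ⇔ 1 - 6*x = 0.
  1 - 6*x = 0.
  ⇒ x = 1/6

f''(x) = 4*(3*x - 2)*exp(-2*x)
Second-derivative test at each critical point:
  f''(1/6) = -4.2992 < 0 → local maximum

Critical points: x = 1/6 (local maximum)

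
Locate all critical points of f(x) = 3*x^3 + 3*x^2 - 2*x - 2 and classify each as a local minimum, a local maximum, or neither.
f'(x) = 9*x^2 + 6*x - 2

Solve f'(x) = 0:
  9*x^2 + 6*x - 2 = 0 has no rational roots; quadratic formula: x = (-6 ± √108)/18.
  ⇒ x = -sqrt(3)/3 - 1/3 ≈ -0.9107, -1/3 + sqrt(3)/3 ≈ 0.2440

f''(x) = 18*x + 6
Second-derivative test at each critical point:
  f''(-0.9107) = -10.3923 < 0 → local maximum
  f''(0.2440) = 10.3923 > 0 → local minimum

Critical points: x = -sqrt(3)/3 - 1/3 ≈ -0.9107 (local maximum); x = -1/3 + sqrt(3)/3 ≈ 0.2440 (local minimum)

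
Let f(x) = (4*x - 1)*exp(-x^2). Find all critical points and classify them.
f'(x) = 2*(-x*(4*x - 1) + 2)*exp(-x^2)

Solve f'(x) = 0:
  f'(x) = (-8*x^2 + 2*x + 4)·exp(-x^2) and exp(-x^2) > 0 for every x, so f'(x) = 0 ⇔ -8*x^2 + 2*x + 4 = 0.
  Factor: -8*x^2 + 2*x + 4 = -2*(4*x^2 - x - 2); 4*x^2 - x - 2 = 0 has no rational roots; quadratic formula: x = (1 ± √33)/8.
  ⇒ x = 1/8 - sqrt(33)/8 ≈ -0.5931, 1/8 + sqrt(33)/8 ≈ 0.8431

f''(x) = 2*(2*x^2*(4*x - 1) - 12*x + 1)*exp(-x^2)
Second-derivative test at each critical point:
  f''(-0.5931) = 8.0822 > 0 → local minimum
  f''(0.8431) = -5.6442 < 0 → local maximum

Critical points: x = 1/8 - sqrt(33)/8 ≈ -0.5931 (local minimum); x = 1/8 + sqrt(33)/8 ≈ 0.8431 (local maximum)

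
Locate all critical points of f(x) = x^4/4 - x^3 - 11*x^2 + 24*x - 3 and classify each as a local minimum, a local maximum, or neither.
f'(x) = x^3 - 3*x^2 - 22*x + 24

Solve f'(x) = 0:
  Factor: x^3 - 3*x^2 - 22*x + 24 = (x - 6)*(x - 1)*(x + 4) = 0.
  ⇒ x = -4, 1, 6

f''(x) = 3*x^2 - 6*x - 22
Second-derivative test at each critical point:
  f''(-4) = 50 > 0 → local minimum
  f''(1) = -25 < 0 → local maximum
  f''(6) = 50 > 0 → local minimum

Critical points: x = -4 (local minimum); x = 1 (local maximum); x = 6 (local minimum)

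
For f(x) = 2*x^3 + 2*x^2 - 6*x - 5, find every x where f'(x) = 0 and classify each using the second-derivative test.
f'(x) = 6*x^2 + 4*x - 6

Solve f'(x) = 0:
  Factor: 6*x^2 + 4*x - 6 = 2*(3*x^2 + 2*x - 3); 3*x^2 + 2*x - 3 = 0 has no rational roots; quadratic formula: x = (-2 ± √40)/6.
  ⇒ x = -sqrt(10)/3 - 1/3 ≈ -1.3874, -1/3 + sqrt(10)/3 ≈ 0.7208

f''(x) = 12*x + 4
Second-derivative test at each critical point:
  f''(-1.3874) = -12.6491 < 0 → local maximum
  f''(0.7208) = 12.6491 > 0 → local minimum

Critical points: x = -sqrt(10)/3 - 1/3 ≈ -1.3874 (local maximum); x = -1/3 + sqrt(10)/3 ≈ 0.7208 (local minimum)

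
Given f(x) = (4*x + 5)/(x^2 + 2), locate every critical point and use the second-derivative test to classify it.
f'(x) = 2*(-2*x^2 - 5*x + 4)/(x^4 + 4*x^2 + 4)

Solve f'(x) = 0:
  f'(x) = -2*(2*x^2 + 5*x - 4)/(x^2 + 2)^2; the denominator is positive wherever f is defined, so f'(x) = 0 ⇔ -4*x^2 - 10*x + 8 = 0.
  Factor: -4*x^2 - 10*x + 8 = -2*(2*x^2 + 5*x - 4); 2*x^2 + 5*x - 4 = 0 has no rational roots; quadratic formula: x = (-5 ± √57)/4.
  ⇒ x = -sqrt(57)/4 - 5/4 ≈ -3.1375, -5/4 + sqrt(57)/4 ≈ 0.6375

f''(x) = 2*(4*x^2*(4*x + 5) - (12*x + 5)*(x^2 + 2))/(x^2 + 2)^3
Second-derivative test at each critical point:
  f''(-3.1375) = 0.1076 > 0 → local minimum
  f''(0.6375) = -2.6076 < 0 → local maximum

Critical points: x = -sqrt(57)/4 - 5/4 ≈ -3.1375 (local minimum); x = -5/4 + sqrt(57)/4 ≈ 0.6375 (local maximum)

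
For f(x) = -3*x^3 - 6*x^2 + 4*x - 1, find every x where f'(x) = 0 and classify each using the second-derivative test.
f'(x) = -9*x^2 - 12*x + 4

Solve f'(x) = 0:
  9*x^2 + 12*x - 4 = 0 has no rational roots; quadratic formula: x = (-12 ± √288)/18.
  ⇒ x = -2*sqrt(2)/3 - 2/3 ≈ -1.6095, -2/3 + 2*sqrt(2)/3 ≈ 0.2761

f''(x) = -18*x - 12
Second-derivative test at each critical point:
  f''(-1.6095) = 16.9706 > 0 → local minimum
  f''(0.2761) = -16.9706 < 0 → local maximum

Critical points: x = -2*sqrt(2)/3 - 2/3 ≈ -1.6095 (local minimum); x = -2/3 + 2*sqrt(2)/3 ≈ 0.2761 (local maximum)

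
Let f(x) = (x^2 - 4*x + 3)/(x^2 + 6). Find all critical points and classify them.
f'(x) = 2*(2*x^2 + 3*x - 12)/(x^4 + 12*x^2 + 36)

Solve f'(x) = 0:
  f'(x) = 2*(2*x^2 + 3*x - 12)/(x^2 + 6)^2; the denominator is positive wherever f is defined, so f'(x) = 0 ⇔ 4*x^2 + 6*x - 24 = 0.
  Factor: 4*x^2 + 6*x - 24 = 2*(2*x^2 + 3*x - 12); 2*x^2 + 3*x - 12 = 0 has no rational roots; quadratic formula: x = (-3 ± √105)/4.
  ⇒ x = -sqrt(105)/4 - 3/4 ≈ -3.3117, -3/4 + sqrt(105)/4 ≈ 1.8117

f''(x) = 2*(-4*x^3 - 9*x^2 + 72*x + 18)/(x^6 + 18*x^4 + 108*x^2 + 216)
Second-derivative test at each critical point:
  f''(-3.3117) = -0.0712 < 0 → local maximum
  f''(1.8117) = 0.2379 > 0 → local minimum

Critical points: x = -sqrt(105)/4 - 3/4 ≈ -3.3117 (local maximum); x = -3/4 + sqrt(105)/4 ≈ 1.8117 (local minimum)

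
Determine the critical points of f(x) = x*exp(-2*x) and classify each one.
f'(x) = (1 - 2*x)*exp(-2*x)

Solve f'(x) = 0:
  f'(x) = (1 - 2*x)·exp(-2*x) and exp(-2*x) > 0 for every x, so f'(x) = 0 ⇔ 1 - 2*x = 0.
  1 - 2*x = 0.
  ⇒ x = 1/2

f''(x) = 4*(x - 1)*exp(-2*x)
Second-derivative test at each critical point:
  f''(1/2) = -0.7358 < 0 → local maximum

Critical points: x = 1/2 (local maximum)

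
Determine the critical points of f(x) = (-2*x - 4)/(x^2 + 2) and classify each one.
f'(x) = 2*(-x^2 + 2*x*(x + 2) - 2)/(x^2 + 2)^2

Solve f'(x) = 0:
  f'(x) = 2*(x^2 + 4*x - 2)/(x^2 + 2)^2; the denominator is positive wherever f is defined, so f'(x) = 0 ⇔ 2*x^2 + 8*x - 4 = 0.
  Factor: 2*x^2 + 8*x - 4 = 2*(x^2 + 4*x - 2); x^2 + 4*x - 2 = 0 has no rational roots; quadratic formula: x = (-4 ± √24)/2.
  ⇒ x = -sqrt(6) - 2 ≈ -4.4495, -2 + sqrt(6) ≈ 0.4495

f''(x) = 4*(-4*x^2*(x + 2) + (3*x + 2)*(x^2 + 2))/(x^2 + 2)^3
Second-derivative test at each critical point:
  f''(-4.4495) = -0.0206 < 0 → local maximum
  f''(0.4495) = 2.0206 > 0 → local minimum

Critical points: x = -sqrt(6) - 2 ≈ -4.4495 (local maximum); x = -2 + sqrt(6) ≈ 0.4495 (local minimum)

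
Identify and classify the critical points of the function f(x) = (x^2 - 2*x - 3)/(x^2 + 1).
f'(x) = 2*(x^2 + 4*x - 1)/(x^4 + 2*x^2 + 1)

Solve f'(x) = 0:
  f'(x) = 2*(x^2 + 4*x - 1)/(x^2 + 1)^2; the denominator is positive wherever f is defined, so f'(x) = 0 ⇔ 2*x^2 + 8*x - 2 = 0.
  Factor: 2*x^2 + 8*x - 2 = 2*(x^2 + 4*x - 1); x^2 + 4*x - 1 = 0 has no rational roots; quadratic formula: x = (-4 ± √20)/2.
  ⇒ x = -sqrt(5) - 2 ≈ -4.2361, -2 + sqrt(5) ≈ 0.2361

f''(x) = 4*(-x^3 - 6*x^2 + 3*x + 2)/(x^6 + 3*x^4 + 3*x^2 + 1)
Second-derivative test at each critical point:
  f''(-4.2361) = -0.0249 < 0 → local maximum
  f''(0.2361) = 8.0249 > 0 → local minimum

Critical points: x = -sqrt(5) - 2 ≈ -4.2361 (local maximum); x = -2 + sqrt(5) ≈ 0.2361 (local minimum)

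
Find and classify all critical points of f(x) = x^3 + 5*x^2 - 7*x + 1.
f'(x) = 3*x^2 + 10*x - 7

Solve f'(x) = 0:
  3*x^2 + 10*x - 7 = 0 has no rational roots; quadratic formula: x = (-10 ± √184)/6.
  ⇒ x = -sqrt(46)/3 - 5/3 ≈ -3.9274, -5/3 + sqrt(46)/3 ≈ 0.5941

f''(x) = 6*x + 10
Second-derivative test at each critical point:
  f''(-3.9274) = -13.5647 < 0 → local maximum
  f''(0.5941) = 13.5647 > 0 → local minimum

Critical points: x = -sqrt(46)/3 - 5/3 ≈ -3.9274 (local maximum); x = -5/3 + sqrt(46)/3 ≈ 0.5941 (local minimum)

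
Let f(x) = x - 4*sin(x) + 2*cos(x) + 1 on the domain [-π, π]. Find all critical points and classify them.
f'(x) = -2*sin(x) - 4*cos(x) + 1

Solve f'(x) = 0 on [-π, π]:
  f'(x) = 0 ⇔ -2*sin(x) - 4*cos(x) = -1. Write the left side as R·cos(x + φ) with R = √((-4)² + 2²) = 2*sqrt(5), cos φ = -2*sqrt(5)/5, sin φ = sqrt(5)/5; then cos(x + φ) = -sqrt(5)/10. Solve for x and keep the solutions lying in [-π, π].
  ⇒ x = atan((1 - 2*sqrt(19))/(2 + sqrt(19))) ≈ -0.8816, atan((1 + 2*sqrt(19))/(2 - sqrt(19))) + pi ≈ 1.8089

f''(x) = 4*sin(x) - 2*cos(x)
Second-derivative test at each critical point:
  f''(-0.8816) = -4.3589 < 0 → local maximum
  f''(1.8089) = 4.3589 > 0 → local minimum

Critical points: x = atan((1 - 2*sqrt(19))/(2 + sqrt(19))) ≈ -0.8816 (local maximum); x = atan((1 + 2*sqrt(19))/(2 - sqrt(19))) + pi ≈ 1.8089 (local minimum)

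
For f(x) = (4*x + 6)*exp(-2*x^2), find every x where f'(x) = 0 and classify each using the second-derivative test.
f'(x) = 4*(-2*x*(2*x + 3) + 1)*exp(-2*x^2)

Solve f'(x) = 0:
  f'(x) = (-16*x^2 - 24*x + 4)·exp(-2*x^2) and exp(-2*x^2) > 0 for every x, so f'(x) = 0 ⇔ -16*x^2 - 24*x + 4 = 0.
  Factor: -16*x^2 - 24*x + 4 = -4*(4*x^2 + 6*x - 1); 4*x^2 + 6*x - 1 = 0 has no rational roots; quadratic formula: x = (-6 ± √52)/8.
  ⇒ x = -sqrt(13)/4 - 3/4 ≈ -1.6514, -3/4 + sqrt(13)/4 ≈ 0.1514

f''(x) = 8*(4*x^2*(2*x + 3) - 6*x - 3)*exp(-2*x^2)
Second-derivative test at each critical point:
  f''(-1.6514) = 0.1234 > 0 → local minimum
  f''(0.1514) = -27.5521 < 0 → local maximum

Critical points: x = -sqrt(13)/4 - 3/4 ≈ -1.6514 (local minimum); x = -3/4 + sqrt(13)/4 ≈ 0.1514 (local maximum)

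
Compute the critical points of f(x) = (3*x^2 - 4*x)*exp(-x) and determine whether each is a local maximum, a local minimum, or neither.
f'(x) = (-3*x^2 + 10*x - 4)*exp(-x)

Solve f'(x) = 0:
  f'(x) = (-3*x^2 + 10*x - 4)·exp(-x) and exp(-x) > 0 for every x, so f'(x) = 0 ⇔ -3*x^2 + 10*x - 4 = 0.
  3*x^2 - 10*x + 4 = 0 has no rational roots; quadratic formula: x = (10 ± √52)/6.
  ⇒ x = 5/3 - sqrt(13)/3 ≈ 0.4648, sqrt(13)/3 + 5/3 ≈ 2.8685

f''(x) = (3*x^2 - 16*x + 14)*exp(-x)
Second-derivative test at each critical point:
  f''(0.4648) = 4.5304 > 0 → local minimum
  f''(2.8685) = -0.4095 < 0 → local maximum

Critical points: x = 5/3 - sqrt(13)/3 ≈ 0.4648 (local minimum); x = sqrt(13)/3 + 5/3 ≈ 2.8685 (local maximum)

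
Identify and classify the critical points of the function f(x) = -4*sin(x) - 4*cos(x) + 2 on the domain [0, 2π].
f'(x) = -4*sqrt(2)*cos(x + pi/4)

Solve f'(x) = 0 on [0, 2π]:
  f'(x) = 0 ⇔ -4*cos(x) = -4*sin(x) ⇔ tan(x) = 1, i.e. x = arctan(1) + nπ; keep the solutions lying in [0, 2π].
  ⇒ x = pi/4 ≈ 0.7854, 5*pi/4 ≈ 3.9270

f''(x) = 4*sqrt(2)*sin(x + pi/4)
Second-derivative test at each critical point:
  f''(0.7854) = 5.6569 > 0 → local minimum
  f''(3.9270) = -5.6569 < 0 → local maximum

Critical points: x = pi/4 ≈ 0.7854 (local minimum); x = 5*pi/4 ≈ 3.9270 (local maximum)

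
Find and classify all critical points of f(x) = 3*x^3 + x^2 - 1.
f'(x) = x*(9*x + 2)

Solve f'(x) = 0:
  Factor: 9*x^2 + 2*x = x*(9*x + 2) = 0.
  ⇒ x = -2/9, 0

f''(x) = 18*x + 2
Second-derivative test at each critical point:
  f''(-2/9) = -2 < 0 → local maximum
  f''(0) = 2 > 0 → local minimum

Critical points: x = -2/9 (local maximum); x = 0 (local minimum)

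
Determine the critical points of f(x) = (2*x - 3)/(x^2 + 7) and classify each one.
f'(x) = 2*(-x^2 + 3*x + 7)/(x^4 + 14*x^2 + 49)

Solve f'(x) = 0:
  f'(x) = -2*(x^2 - 3*x - 7)/(x^2 + 7)^2; the denominator is positive wherever f is defined, so f'(x) = 0 ⇔ -2*x^2 + 6*x + 14 = 0.
  Factor: -2*x^2 + 6*x + 14 = -2*(x^2 - 3*x - 7); x^2 - 3*x - 7 = 0 has no rational roots; quadratic formula: x = (3 ± √37)/2.
  ⇒ x = 3/2 - sqrt(37)/2 ≈ -1.5414, 3/2 + sqrt(37)/2 ≈ 4.5414

f''(x) = 2*(4*x^2*(2*x - 3) + 3*(1 - 2*x)*(x^2 + 7))/(x^2 + 7)^3
Second-derivative test at each critical point:
  f''(-1.5414) = 0.1384 > 0 → local minimum
  f''(4.5414) = -0.0159 < 0 → local maximum

Critical points: x = 3/2 - sqrt(37)/2 ≈ -1.5414 (local minimum); x = 3/2 + sqrt(37)/2 ≈ 4.5414 (local maximum)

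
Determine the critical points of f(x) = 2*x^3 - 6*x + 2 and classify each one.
f'(x) = 6*x^2 - 6

Solve f'(x) = 0:
  Factor: 6*x^2 - 6 = 6*(x - 1)*(x + 1) = 0.
  ⇒ x = -1, 1

f''(x) = 12*x
Second-derivative test at each critical point:
  f''(-1) = -12 < 0 → local maximum
  f''(1) = 12 > 0 → local minimum

Critical points: x = -1 (local maximum); x = 1 (local minimum)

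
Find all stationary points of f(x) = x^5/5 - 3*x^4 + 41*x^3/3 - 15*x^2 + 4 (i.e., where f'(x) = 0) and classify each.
f'(x) = x*(x^3 - 12*x^2 + 41*x - 30)

Solve f'(x) = 0:
  Factor: x^4 - 12*x^3 + 41*x^2 - 30*x = x*(x - 6)*(x - 5)*(x - 1) = 0.
  ⇒ x = 0, 1, 5, 6

f''(x) = 4*x^3 - 36*x^2 + 82*x - 30
Second-derivative test at each critical point:
  f''(0) = -30 < 0 → local maximum
  f''(1) = 20 > 0 → local minimum
  f''(5) = -20 < 0 → local maximum
  f''(6) = 30 > 0 → local minimum

Critical points: x = 0 (local maximum); x = 1 (local minimum); x = 5 (local maximum); x = 6 (local minimum)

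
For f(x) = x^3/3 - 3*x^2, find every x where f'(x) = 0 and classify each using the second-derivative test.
f'(x) = x*(x - 6)

Solve f'(x) = 0:
  Factor: x^2 - 6*x = x*(x - 6) = 0.
  ⇒ x = 0, 6

f''(x) = 2*x - 6
Second-derivative test at each critical point:
  f''(0) = -6 < 0 → local maximum
  f''(6) = 6 > 0 → local minimum

Critical points: x = 0 (local maximum); x = 6 (local minimum)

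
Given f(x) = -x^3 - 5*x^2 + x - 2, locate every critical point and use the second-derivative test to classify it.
f'(x) = -3*x^2 - 10*x + 1

Solve f'(x) = 0:
  3*x^2 + 10*x - 1 = 0 has no rational roots; quadratic formula: x = (-10 ± √112)/6.
  ⇒ x = -2*sqrt(7)/3 - 5/3 ≈ -3.4305, -5/3 + 2*sqrt(7)/3 ≈ 0.0972

f''(x) = -6*x - 10
Second-derivative test at each critical point:
  f''(-3.4305) = 10.5830 > 0 → local minimum
  f''(0.0972) = -10.5830 < 0 → local maximum

Critical points: x = -2*sqrt(7)/3 - 5/3 ≈ -3.4305 (local minimum); x = -5/3 + 2*sqrt(7)/3 ≈ 0.0972 (local maximum)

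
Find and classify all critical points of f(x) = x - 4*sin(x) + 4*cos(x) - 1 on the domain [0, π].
f'(x) = -4*sqrt(2)*sin(x + pi/4) + 1

Solve f'(x) = 0 on [0, π]:
  f'(x) = 0 ⇔ -4*sin(x) - 4*cos(x) = -1. Write the left side as R·cos(x + φ) with R = √((-4)² + 4²) = 4*sqrt(2), cos φ = -sqrt(2)/2, sin φ = sqrt(2)/2; then cos(x + φ) = -sqrt(2)/8. Solve for x and keep the solutions lying in [0, π].
  ⇒ x = atan((1 + sqrt(31))/(1 - sqrt(31))) + pi ≈ 2.1785

f''(x) = -4*sqrt(2)*cos(x + pi/4)
Second-derivative test at each critical point:
  f''(2.1785) = 5.5678 > 0 → local minimum

Critical points: x = atan((1 + sqrt(31))/(1 - sqrt(31))) + pi ≈ 2.1785 (local minimum)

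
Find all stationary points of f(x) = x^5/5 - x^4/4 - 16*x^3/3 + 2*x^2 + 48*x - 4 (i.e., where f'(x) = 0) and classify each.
f'(x) = x^4 - x^3 - 16*x^2 + 4*x + 48

Solve f'(x) = 0:
  Factor: x^4 - x^3 - 16*x^2 + 4*x + 48 = (x - 4)*(x - 2)*(x + 2)*(x + 3) = 0.
  ⇒ x = -3, -2, 2, 4

f''(x) = 4*x^3 - 3*x^2 - 32*x + 4
Second-derivative test at each critical point:
  f''(-3) = -35 < 0 → local maximum
  f''(-2) = 24 > 0 → local minimum
  f''(2) = -40 < 0 → local maximum
  f''(4) = 84 > 0 → local minimum

Critical points: x = -3 (local maximum); x = -2 (local minimum); x = 2 (local maximum); x = 4 (local minimum)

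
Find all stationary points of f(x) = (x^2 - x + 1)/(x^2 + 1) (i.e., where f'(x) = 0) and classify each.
f'(x) = (x^2 - 1)/(x^4 + 2*x^2 + 1)

Solve f'(x) = 0:
  f'(x) = (x - 1)*(x + 1)/(x^2 + 1)^2; the denominator is positive wherever f is defined, so f'(x) = 0 ⇔ x^2 - 1 = 0.
  Factor: x^2 - 1 = (x - 1)*(x + 1) = 0.
  ⇒ x = -1, 1

f''(x) = 2*x*(3 - x^2)/(x^6 + 3*x^4 + 3*x^2 + 1)
Second-derivative test at each critical point:
  f''(-1) = -1/2 < 0 → local maximum
  f''(1) = 1/2 > 0 → local minimum

Critical points: x = -1 (local maximum); x = 1 (local minimum)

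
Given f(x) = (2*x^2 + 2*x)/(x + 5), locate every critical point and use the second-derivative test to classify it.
f'(x) = 2*(x^2 + 10*x + 5)/(x^2 + 10*x + 25)

Solve f'(x) = 0:
  f'(x) = 2*(x^2 + 10*x + 5)/(x + 5)^2; the denominator is positive wherever f is defined, so f'(x) = 0 ⇔ 2*x^2 + 20*x + 10 = 0.
  Factor: 2*x^2 + 20*x + 10 = 2*(x^2 + 10*x + 5); x^2 + 10*x + 5 = 0 has no rational roots; quadratic formula: x = (-10 ± √80)/2.
  ⇒ x = -5 - 2*sqrt(5) ≈ -9.4721, -5 + 2*sqrt(5) ≈ -0.5279

f''(x) = 80/(x^3 + 15*x^2 + 75*x + 125)
Second-derivative test at each critical point:
  f''(-9.4721) = -0.8944 < 0 → local maximum
  f''(-0.5279) = 0.8944 > 0 → local minimum

Critical points: x = -5 - 2*sqrt(5) ≈ -9.4721 (local maximum); x = -5 + 2*sqrt(5) ≈ -0.5279 (local minimum)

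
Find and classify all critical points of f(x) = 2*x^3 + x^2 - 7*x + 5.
f'(x) = 6*x^2 + 2*x - 7

Solve f'(x) = 0:
  6*x^2 + 2*x - 7 = 0 has no rational roots; quadratic formula: x = (-2 ± √172)/12.
  ⇒ x = -sqrt(43)/6 - 1/6 ≈ -1.2596, -1/6 + sqrt(43)/6 ≈ 0.9262

f''(x) = 12*x + 2
Second-derivative test at each critical point:
  f''(-1.2596) = -13.1149 < 0 → local maximum
  f''(0.9262) = 13.1149 > 0 → local minimum

Critical points: x = -sqrt(43)/6 - 1/6 ≈ -1.2596 (local maximum); x = -1/6 + sqrt(43)/6 ≈ 0.9262 (local minimum)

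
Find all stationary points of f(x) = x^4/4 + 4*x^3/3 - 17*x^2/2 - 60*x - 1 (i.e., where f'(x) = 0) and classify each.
f'(x) = x^3 + 4*x^2 - 17*x - 60

Solve f'(x) = 0:
  Factor: x^3 + 4*x^2 - 17*x - 60 = (x - 4)*(x + 3)*(x + 5) = 0.
  ⇒ x = -5, -3, 4

f''(x) = 3*x^2 + 8*x - 17
Second-derivative test at each critical point:
  f''(-5) = 18 > 0 → local minimum
  f''(-3) = -14 < 0 → local maximum
  f''(4) = 63 > 0 → local minimum

Critical points: x = -5 (local minimum); x = -3 (local maximum); x = 4 (local minimum)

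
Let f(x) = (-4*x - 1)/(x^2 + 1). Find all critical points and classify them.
f'(x) = 2*(2*x^2 + x - 2)/(x^4 + 2*x^2 + 1)

Solve f'(x) = 0:
  f'(x) = 2*(2*x^2 + x - 2)/(x^2 + 1)^2; the denominator is positive wherever f is defined, so f'(x) = 0 ⇔ 4*x^2 + 2*x - 4 = 0.
  Factor: 4*x^2 + 2*x - 4 = 2*(2*x^2 + x - 2); 2*x^2 + x - 2 = 0 has no rational roots; quadratic formula: x = (-1 ± √17)/4.
  ⇒ x = -sqrt(17)/4 - 1/4 ≈ -1.2808, -1/4 + sqrt(17)/4 ≈ 0.7808

f''(x) = 2*(-4*x^2*(4*x + 1) + (12*x + 1)*(x^2 + 1))/(x^2 + 1)^3
Second-derivative test at each critical point:
  f''(-1.2808) = -1.1828 < 0 → local maximum
  f''(0.7808) = 3.1828 > 0 → local minimum

Critical points: x = -sqrt(17)/4 - 1/4 ≈ -1.2808 (local maximum); x = -1/4 + sqrt(17)/4 ≈ 0.7808 (local minimum)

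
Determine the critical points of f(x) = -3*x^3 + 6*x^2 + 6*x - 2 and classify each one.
f'(x) = -9*x^2 + 12*x + 6

Solve f'(x) = 0:
  Factor: -9*x^2 + 12*x + 6 = -3*(3*x^2 - 4*x - 2); 3*x^2 - 4*x - 2 = 0 has no rational roots; quadratic formula: x = (4 ± √40)/6.
  ⇒ x = 2/3 - sqrt(10)/3 ≈ -0.3874, 2/3 + sqrt(10)/3 ≈ 1.7208

f''(x) = 12 - 18*x
Second-derivative test at each critical point:
  f''(-0.3874) = 18.9737 > 0 → local minimum
  f''(1.7208) = -18.9737 < 0 → local maximum

Critical points: x = 2/3 - sqrt(10)/3 ≈ -0.3874 (local minimum); x = 2/3 + sqrt(10)/3 ≈ 1.7208 (local maximum)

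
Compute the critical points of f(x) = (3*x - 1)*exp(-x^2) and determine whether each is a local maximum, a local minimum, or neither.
f'(x) = (-2*x*(3*x - 1) + 3)*exp(-x^2)

Solve f'(x) = 0:
  f'(x) = (-6*x^2 + 2*x + 3)·exp(-x^2) and exp(-x^2) > 0 for every x, so f'(x) = 0 ⇔ -6*x^2 + 2*x + 3 = 0.
  6*x^2 - 2*x - 3 = 0 has no rational roots; quadratic formula: x = (2 ± √76)/12.
  ⇒ x = 1/6 - sqrt(19)/6 ≈ -0.5598, 1/6 + sqrt(19)/6 ≈ 0.8931

f''(x) = 2*(2*x^2*(3*x - 1) - 9*x + 1)*exp(-x^2)
Second-derivative test at each critical point:
  f''(-0.5598) = 6.3724 > 0 → local minimum
  f''(0.8931) = -3.9261 < 0 → local maximum

Critical points: x = 1/6 - sqrt(19)/6 ≈ -0.5598 (local minimum); x = 1/6 + sqrt(19)/6 ≈ 0.8931 (local maximum)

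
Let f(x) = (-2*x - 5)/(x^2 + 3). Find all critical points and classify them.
f'(x) = 2*(x^2 + 5*x - 3)/(x^4 + 6*x^2 + 9)

Solve f'(x) = 0:
  f'(x) = 2*(x^2 + 5*x - 3)/(x^2 + 3)^2; the denominator is positive wherever f is defined, so f'(x) = 0 ⇔ 2*x^2 + 10*x - 6 = 0.
  Factor: 2*x^2 + 10*x - 6 = 2*(x^2 + 5*x - 3); x^2 + 5*x - 3 = 0 has no rational roots; quadratic formula: x = (-5 ± √37)/2.
  ⇒ x = -sqrt(37)/2 - 5/2 ≈ -5.5414, -5/2 + sqrt(37)/2 ≈ 0.5414

f''(x) = 2*(-4*x^2*(2*x + 5) + (6*x + 5)*(x^2 + 3))/(x^2 + 3)^3
Second-derivative test at each critical point:
  f''(-5.5414) = -0.0107 < 0 → local maximum
  f''(0.5414) = 1.1218 > 0 → local minimum

Critical points: x = -sqrt(37)/2 - 5/2 ≈ -5.5414 (local maximum); x = -5/2 + sqrt(37)/2 ≈ 0.5414 (local minimum)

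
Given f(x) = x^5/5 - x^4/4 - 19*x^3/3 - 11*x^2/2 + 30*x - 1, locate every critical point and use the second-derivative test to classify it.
f'(x) = x^4 - x^3 - 19*x^2 - 11*x + 30

Solve f'(x) = 0:
  Factor: x^4 - x^3 - 19*x^2 - 11*x + 30 = (x - 5)*(x - 1)*(x + 2)*(x + 3) = 0.
  ⇒ x = -3, -2, 1, 5

f''(x) = 4*x^3 - 3*x^2 - 38*x - 11
Second-derivative test at each critical point:
  f''(-3) = -32 < 0 → local maximum
  f''(-2) = 21 > 0 → local minimum
  f''(1) = -48 < 0 → local maximum
  f''(5) = 224 > 0 → local minimum

Critical points: x = -3 (local maximum); x = -2 (local minimum); x = 1 (local maximum); x = 5 (local minimum)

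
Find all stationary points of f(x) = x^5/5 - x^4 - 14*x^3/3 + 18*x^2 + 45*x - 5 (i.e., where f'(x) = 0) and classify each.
f'(x) = x^4 - 4*x^3 - 14*x^2 + 36*x + 45

Solve f'(x) = 0:
  Factor: x^4 - 4*x^3 - 14*x^2 + 36*x + 45 = (x - 5)*(x - 3)*(x + 1)*(x + 3) = 0.
  ⇒ x = -3, -1, 3, 5

f''(x) = 4*x^3 - 12*x^2 - 28*x + 36
Second-derivative test at each critical point:
  f''(-3) = -96 < 0 → local maximum
  f''(-1) = 48 > 0 → local minimum
  f''(3) = -48 < 0 → local maximum
  f''(5) = 96 > 0 → local minimum

Critical points: x = -3 (local maximum); x = -1 (local minimum); x = 3 (local maximum); x = 5 (local minimum)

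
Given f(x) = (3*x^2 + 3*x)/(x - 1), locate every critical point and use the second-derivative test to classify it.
f'(x) = 3*(x^2 - 2*x - 1)/(x^2 - 2*x + 1)

Solve f'(x) = 0:
  f'(x) = 3*(x^2 - 2*x - 1)/(x - 1)^2; the denominator is positive wherever f is defined, so f'(x) = 0 ⇔ 3*x^2 - 6*x - 3 = 0.
  Factor: 3*x^2 - 6*x - 3 = 3*(x^2 - 2*x - 1); x^2 - 2*x - 1 = 0 has no rational roots; quadratic formula: x = (2 ± √8)/2.
  ⇒ x = 1 - sqrt(2) ≈ -0.4142, 1 + sqrt(2) ≈ 2.4142

f''(x) = 12/(x^3 - 3*x^2 + 3*x - 1)
Second-derivative test at each critical point:
  f''(-0.4142) = -4.2426 < 0 → local maximum
  f''(2.4142) = 4.2426 > 0 → local minimum

Critical points: x = 1 - sqrt(2) ≈ -0.4142 (local maximum); x = 1 + sqrt(2) ≈ 2.4142 (local minimum)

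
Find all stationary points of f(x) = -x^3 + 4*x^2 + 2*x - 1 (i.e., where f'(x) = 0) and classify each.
f'(x) = -3*x^2 + 8*x + 2

Solve f'(x) = 0:
  3*x^2 - 8*x - 2 = 0 has no rational roots; quadratic formula: x = (8 ± √88)/6.
  ⇒ x = 4/3 - sqrt(22)/3 ≈ -0.2301, 4/3 + sqrt(22)/3 ≈ 2.8968

f''(x) = 8 - 6*x
Second-derivative test at each critical point:
  f''(-0.2301) = 9.3808 > 0 → local minimum
  f''(2.8968) = -9.3808 < 0 → local maximum

Critical points: x = 4/3 - sqrt(22)/3 ≈ -0.2301 (local minimum); x = 4/3 + sqrt(22)/3 ≈ 2.8968 (local maximum)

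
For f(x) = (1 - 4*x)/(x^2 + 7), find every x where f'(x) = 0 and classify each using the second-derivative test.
f'(x) = 2*(2*x^2 - x - 14)/(x^4 + 14*x^2 + 49)

Solve f'(x) = 0:
  f'(x) = 2*(2*x^2 - x - 14)/(x^2 + 7)^2; the denominator is positive wherever f is defined, so f'(x) = 0 ⇔ 4*x^2 - 2*x - 28 = 0.
  Factor: 4*x^2 - 2*x - 28 = 2*(2*x^2 - x - 14); 2*x^2 - x - 14 = 0 has no rational roots; quadratic formula: x = (1 ± √113)/4.
  ⇒ x = 1/4 - sqrt(113)/4 ≈ -2.4075, 1/4 + sqrt(113)/4 ≈ 2.9075

f''(x) = 2*(4*x^2*(1 - 4*x) + (12*x - 1)*(x^2 + 7))/(x^2 + 7)^3
Second-derivative test at each critical point:
  f''(-2.4075) = -0.1298 < 0 → local maximum
  f''(2.9075) = 0.0890 > 0 → local minimum

Critical points: x = 1/4 - sqrt(113)/4 ≈ -2.4075 (local maximum); x = 1/4 + sqrt(113)/4 ≈ 2.9075 (local minimum)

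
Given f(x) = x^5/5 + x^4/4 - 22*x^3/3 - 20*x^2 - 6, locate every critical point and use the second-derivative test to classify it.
f'(x) = x*(x^3 + x^2 - 22*x - 40)

Solve f'(x) = 0:
  Factor: x^4 + x^3 - 22*x^2 - 40*x = x*(x - 5)*(x + 2)*(x + 4) = 0.
  ⇒ x = -4, -2, 0, 5

f''(x) = 4*x^3 + 3*x^2 - 44*x - 40
Second-derivative test at each critical point:
  f''(-4) = -72 < 0 → local maximum
  f''(-2) = 28 > 0 → local minimum
  f''(0) = -40 < 0 → local maximum
  f''(5) = 315 > 0 → local minimum

Critical points: x = -4 (local maximum); x = -2 (local minimum); x = 0 (local maximum); x = 5 (local minimum)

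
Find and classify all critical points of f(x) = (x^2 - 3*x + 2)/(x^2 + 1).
f'(x) = (3*x^2 - 2*x - 3)/(x^4 + 2*x^2 + 1)

Solve f'(x) = 0:
  f'(x) = (3*x^2 - 2*x - 3)/(x^2 + 1)^2; the denominator is positive wherever f is defined, so f'(x) = 0 ⇔ 3*x^2 - 2*x - 3 = 0.
  3*x^2 - 2*x - 3 = 0 has no rational roots; quadratic formula: x = (2 ± √40)/6.
  ⇒ x = 1/3 - sqrt(10)/3 ≈ -0.7208, 1/3 + sqrt(10)/3 ≈ 1.3874

f''(x) = 2*(-3*x^3 + 3*x^2 + 9*x - 1)/(x^6 + 3*x^4 + 3*x^2 + 1)
Second-derivative test at each critical point:
  f''(-0.7208) = -2.7393 < 0 → local maximum
  f''(1.3874) = 0.7393 > 0 → local minimum

Critical points: x = 1/3 - sqrt(10)/3 ≈ -0.7208 (local maximum); x = 1/3 + sqrt(10)/3 ≈ 1.3874 (local minimum)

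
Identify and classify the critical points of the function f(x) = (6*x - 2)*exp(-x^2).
f'(x) = 2*(-2*x*(3*x - 1) + 3)*exp(-x^2)

Solve f'(x) = 0:
  f'(x) = (-12*x^2 + 4*x + 6)·exp(-x^2) and exp(-x^2) > 0 for every x, so f'(x) = 0 ⇔ -12*x^2 + 4*x + 6 = 0.
  Factor: -12*x^2 + 4*x + 6 = -2*(6*x^2 - 2*x - 3); 6*x^2 - 2*x - 3 = 0 has no rational roots; quadratic formula: x = (2 ± √76)/12.
  ⇒ x = 1/6 - sqrt(19)/6 ≈ -0.5598, 1/6 + sqrt(19)/6 ≈ 0.8931

f''(x) = 4*(2*x^2*(3*x - 1) - 9*x + 1)*exp(-x^2)
Second-derivative test at each critical point:
  f''(-0.5598) = 12.7447 > 0 → local minimum
  f''(0.8931) = -7.8522 < 0 → local maximum

Critical points: x = 1/6 - sqrt(19)/6 ≈ -0.5598 (local minimum); x = 1/6 + sqrt(19)/6 ≈ 0.8931 (local maximum)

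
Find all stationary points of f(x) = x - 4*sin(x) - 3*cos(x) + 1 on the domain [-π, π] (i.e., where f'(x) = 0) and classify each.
f'(x) = 3*sin(x) - 4*cos(x) + 1

Solve f'(x) = 0 on [-π, π]:
  f'(x) = 0 ⇔ 3*sin(x) - 4*cos(x) = -1. Write the left side as R·cos(x + φ) with R = √((-4)² + (-3)²) = 5, cos φ = -4/5, sin φ = -3/5; then cos(x + φ) = -1/5. Solve for x and keep the solutions lying in [-π, π].
  ⇒ x = -pi + atan((-8*sqrt(6) - 3)/(4 - 6*sqrt(6))) ≈ -2.0129, atan((-3 + 8*sqrt(6))/(4 + 6*sqrt(6))) ≈ 0.7259

f''(x) = 4*sin(x) + 3*cos(x)
Second-derivative test at each critical point:
  f''(-2.0129) = -4.8990 < 0 → local maximum
  f''(0.7259) = 4.8990 > 0 → local minimum

Critical points: x = -pi + atan((-8*sqrt(6) - 3)/(4 - 6*sqrt(6))) ≈ -2.0129 (local maximum); x = atan((-3 + 8*sqrt(6))/(4 + 6*sqrt(6))) ≈ 0.7259 (local minimum)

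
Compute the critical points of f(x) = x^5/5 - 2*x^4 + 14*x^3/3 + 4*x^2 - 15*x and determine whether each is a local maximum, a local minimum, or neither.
f'(x) = x^4 - 8*x^3 + 14*x^2 + 8*x - 15

Solve f'(x) = 0:
  Factor: x^4 - 8*x^3 + 14*x^2 + 8*x - 15 = (x - 5)*(x - 3)*(x - 1)*(x + 1) = 0.
  ⇒ x = -1, 1, 3, 5

f''(x) = 4*x^3 - 24*x^2 + 28*x + 8
Second-derivative test at each critical point:
  f''(-1) = -48 < 0 → local maximum
  f''(1) = 16 > 0 → local minimum
  f''(3) = -16 < 0 → local maximum
  f''(5) = 48 > 0 → local minimum

Critical points: x = -1 (local maximum); x = 1 (local minimum); x = 3 (local maximum); x = 5 (local minimum)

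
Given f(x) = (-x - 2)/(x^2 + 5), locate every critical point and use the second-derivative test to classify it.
f'(x) = (-x^2 + 2*x*(x + 2) - 5)/(x^2 + 5)^2

Solve f'(x) = 0:
  f'(x) = (x - 1)*(x + 5)/(x^2 + 5)^2; the denominator is positive wherever f is defined, so f'(x) = 0 ⇔ x^2 + 4*x - 5 = 0.
  Factor: x^2 + 4*x - 5 = (x - 1)*(x + 5) = 0.
  ⇒ x = -5, 1

f''(x) = 2*(-4*x^2*(x + 2) + (3*x + 2)*(x^2 + 5))/(x^2 + 5)^3
Second-derivative test at each critical point:
  f''(-5) = -1/150 < 0 → local maximum
  f''(1) = 1/6 > 0 → local minimum

Critical points: x = -5 (local maximum); x = 1 (local minimum)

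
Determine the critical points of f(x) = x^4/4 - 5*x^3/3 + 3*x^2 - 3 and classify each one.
f'(x) = x*(x^2 - 5*x + 6)

Solve f'(x) = 0:
  Factor: x^3 - 5*x^2 + 6*x = x*(x - 3)*(x - 2) = 0.
  ⇒ x = 0, 2, 3

f''(x) = 3*x^2 - 10*x + 6
Second-derivative test at each critical point:
  f''(0) = 6 > 0 → local minimum
  f''(2) = -2 < 0 → local maximum
  f''(3) = 3 > 0 → local minimum

Critical points: x = 0 (local minimum); x = 2 (local maximum); x = 3 (local minimum)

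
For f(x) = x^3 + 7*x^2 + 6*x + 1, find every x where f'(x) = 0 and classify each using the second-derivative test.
f'(x) = 3*x^2 + 14*x + 6

Solve f'(x) = 0:
  3*x^2 + 14*x + 6 = 0 has no rational roots; quadratic formula: x = (-14 ± √124)/6.
  ⇒ x = -7/3 - sqrt(31)/3 ≈ -4.1893, -7/3 + sqrt(31)/3 ≈ -0.4774

f''(x) = 6*x + 14
Second-derivative test at each critical point:
  f''(-4.1893) = -11.1355 < 0 → local maximum
  f''(-0.4774) = 11.1355 > 0 → local minimum

Critical points: x = -7/3 - sqrt(31)/3 ≈ -4.1893 (local maximum); x = -7/3 + sqrt(31)/3 ≈ -0.4774 (local minimum)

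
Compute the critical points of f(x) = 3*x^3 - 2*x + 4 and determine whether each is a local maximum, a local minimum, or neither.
f'(x) = 9*x^2 - 2

Solve f'(x) = 0:
  9*x^2 - 2 = 0 has no rational roots; quadratic formula: x = (0 ± √72)/18.
  ⇒ x = -sqrt(2)/3 ≈ -0.4714, sqrt(2)/3 ≈ 0.4714

f''(x) = 18*x
Second-derivative test at each critical point:
  f''(-0.4714) = -8.4853 < 0 → local maximum
  f''(0.4714) = 8.4853 > 0 → local minimum

Critical points: x = -sqrt(2)/3 ≈ -0.4714 (local maximum); x = sqrt(2)/3 ≈ 0.4714 (local minimum)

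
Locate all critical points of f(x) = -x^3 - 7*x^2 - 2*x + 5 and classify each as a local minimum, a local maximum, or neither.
f'(x) = -3*x^2 - 14*x - 2

Solve f'(x) = 0:
  3*x^2 + 14*x + 2 = 0 has no rational roots; quadratic formula: x = (-14 ± √172)/6.
  ⇒ x = -7/3 - sqrt(43)/3 ≈ -4.5191, -7/3 + sqrt(43)/3 ≈ -0.1475

f''(x) = -6*x - 14
Second-derivative test at each critical point:
  f''(-4.5191) = 13.1149 > 0 → local minimum
  f''(-0.1475) = -13.1149 < 0 → local maximum

Critical points: x = -7/3 - sqrt(43)/3 ≈ -4.5191 (local minimum); x = -7/3 + sqrt(43)/3 ≈ -0.1475 (local maximum)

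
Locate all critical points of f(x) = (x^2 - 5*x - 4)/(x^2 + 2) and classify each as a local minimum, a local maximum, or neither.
f'(x) = (5*x^2 + 12*x - 10)/(x^4 + 4*x^2 + 4)

Solve f'(x) = 0:
  f'(x) = (5*x^2 + 12*x - 10)/(x^2 + 2)^2; the denominator is positive wherever f is defined, so f'(x) = 0 ⇔ 5*x^2 + 12*x - 10 = 0.
  5*x^2 + 12*x - 10 = 0 has no rational roots; quadratic formula: x = (-12 ± √344)/10.
  ⇒ x = -sqrt(86)/5 - 6/5 ≈ -3.0547, -6/5 + sqrt(86)/5 ≈ 0.6547

f''(x) = 2*(-5*x^3 - 18*x^2 + 30*x + 12)/(x^6 + 6*x^4 + 12*x^2 + 8)
Second-derivative test at each critical point:
  f''(-3.0547) = -0.1444 < 0 → local maximum
  f''(0.6547) = 3.1444 > 0 → local minimum

Critical points: x = -sqrt(86)/5 - 6/5 ≈ -3.0547 (local maximum); x = -6/5 + sqrt(86)/5 ≈ 0.6547 (local minimum)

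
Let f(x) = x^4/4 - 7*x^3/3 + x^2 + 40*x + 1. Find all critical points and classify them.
f'(x) = x^3 - 7*x^2 + 2*x + 40

Solve f'(x) = 0:
  Factor: x^3 - 7*x^2 + 2*x + 40 = (x - 5)*(x - 4)*(x + 2) = 0.
  ⇒ x = -2, 4, 5

f''(x) = 3*x^2 - 14*x + 2
Second-derivative test at each critical point:
  f''(-2) = 42 > 0 → local minimum
  f''(4) = -6 < 0 → local maximum
  f''(5) = 7 > 0 → local minimum

Critical points: x = -2 (local minimum); x = 4 (local maximum); x = 5 (local minimum)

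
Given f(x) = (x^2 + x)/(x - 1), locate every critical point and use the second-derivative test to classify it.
f'(x) = (x^2 - 2*x - 1)/(x^2 - 2*x + 1)

Solve f'(x) = 0:
  f'(x) = (x^2 - 2*x - 1)/(x - 1)^2; the denominator is positive wherever f is defined, so f'(x) = 0 ⇔ x^2 - 2*x - 1 = 0.
  x^2 - 2*x - 1 = 0 has no rational roots; quadratic formula: x = (2 ± √8)/2.
  ⇒ x = 1 - sqrt(2) ≈ -0.4142, 1 + sqrt(2) ≈ 2.4142

f''(x) = 4/(x^3 - 3*x^2 + 3*x - 1)
Second-derivative test at each critical point:
  f''(-0.4142) = -1.4142 < 0 → local maximum
  f''(2.4142) = 1.4142 > 0 → local minimum

Critical points: x = 1 - sqrt(2) ≈ -0.4142 (local maximum); x = 1 + sqrt(2) ≈ 2.4142 (local minimum)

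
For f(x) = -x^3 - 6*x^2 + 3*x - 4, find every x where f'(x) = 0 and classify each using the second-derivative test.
f'(x) = -3*x^2 - 12*x + 3

Solve f'(x) = 0:
  Factor: -3*x^2 - 12*x + 3 = -3*(x^2 + 4*x - 1); x^2 + 4*x - 1 = 0 has no rational roots; quadratic formula: x = (-4 ± √20)/2.
  ⇒ x = -sqrt(5) - 2 ≈ -4.2361, -2 + sqrt(5) ≈ 0.2361

f''(x) = -6*x - 12
Second-derivative test at each critical point:
  f''(-4.2361) = 13.4164 > 0 → local minimum
  f''(0.2361) = -13.4164 < 0 → local maximum

Critical points: x = -sqrt(5) - 2 ≈ -4.2361 (local minimum); x = -2 + sqrt(5) ≈ 0.2361 (local maximum)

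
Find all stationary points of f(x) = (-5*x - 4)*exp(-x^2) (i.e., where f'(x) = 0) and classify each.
f'(x) = (2*x*(5*x + 4) - 5)*exp(-x^2)

Solve f'(x) = 0:
  f'(x) = (10*x^2 + 8*x - 5)·exp(-x^2) and exp(-x^2) > 0 for every x, so f'(x) = 0 ⇔ 10*x^2 + 8*x - 5 = 0.
  10*x^2 + 8*x - 5 = 0 has no rational roots; quadratic formula: x = (-8 ± √264)/20.
  ⇒ x = -sqrt(66)/10 - 2/5 ≈ -1.2124, -2/5 + sqrt(66)/10 ≈ 0.4124

f''(x) = 2*(-10*x^3 - 8*x^2 + 15*x + 4)*exp(-x^2)
Second-derivative test at each critical point:
  f''(-1.2124) = -3.7361 < 0 → local maximum
  f''(0.4124) = 13.7069 > 0 → local minimum

Critical points: x = -sqrt(66)/10 - 2/5 ≈ -1.2124 (local maximum); x = -2/5 + sqrt(66)/10 ≈ 0.4124 (local minimum)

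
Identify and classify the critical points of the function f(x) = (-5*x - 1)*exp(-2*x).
f'(x) = (10*x - 3)*exp(-2*x)

Solve f'(x) = 0:
  f'(x) = (10*x - 3)·exp(-2*x) and exp(-2*x) > 0 for every x, so f'(x) = 0 ⇔ 10*x - 3 = 0.
  10*x - 3 = 0.
  ⇒ x = 3/10

f''(x) = 4*(4 - 5*x)*exp(-2*x)
Second-derivative test at each critical point:
  f''(3/10) = 5.4881 > 0 → local minimum

Critical points: x = 3/10 (local minimum)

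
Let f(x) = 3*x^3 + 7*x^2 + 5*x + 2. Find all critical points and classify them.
f'(x) = 9*x^2 + 14*x + 5

Solve f'(x) = 0:
  Factor: 9*x^2 + 14*x + 5 = (x + 1)*(9*x + 5) = 0.
  ⇒ x = -1, -5/9

f''(x) = 18*x + 14
Second-derivative test at each critical point:
  f''(-1) = -4 < 0 → local maximum
  f''(-5/9) = 4 > 0 → local minimum

Critical points: x = -1 (local maximum); x = -5/9 (local minimum)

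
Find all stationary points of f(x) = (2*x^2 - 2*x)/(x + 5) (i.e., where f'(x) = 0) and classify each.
f'(x) = 2*(x^2 + 10*x - 5)/(x^2 + 10*x + 25)

Solve f'(x) = 0:
  f'(x) = 2*(x^2 + 10*x - 5)/(x + 5)^2; the denominator is positive wherever f is defined, so f'(x) = 0 ⇔ 2*x^2 + 20*x - 10 = 0.
  Factor: 2*x^2 + 20*x - 10 = 2*(x^2 + 10*x - 5); x^2 + 10*x - 5 = 0 has no rational roots; quadratic formula: x = (-10 ± √120)/2.
  ⇒ x = -sqrt(30) - 5 ≈ -10.4772, -5 + sqrt(30) ≈ 0.4772

f''(x) = 120/(x^3 + 15*x^2 + 75*x + 125)
Second-derivative test at each critical point:
  f''(-10.4772) = -0.7303 < 0 → local maximum
  f''(0.4772) = 0.7303 > 0 → local minimum

Critical points: x = -sqrt(30) - 5 ≈ -10.4772 (local maximum); x = -5 + sqrt(30) ≈ 0.4772 (local minimum)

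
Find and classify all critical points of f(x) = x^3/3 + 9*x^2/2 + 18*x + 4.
f'(x) = x^2 + 9*x + 18

Solve f'(x) = 0:
  Factor: x^2 + 9*x + 18 = (x + 3)*(x + 6) = 0.
  ⇒ x = -6, -3

f''(x) = 2*x + 9
Second-derivative test at each critical point:
  f''(-6) = -3 < 0 → local maximum
  f''(-3) = 3 > 0 → local minimum

Critical points: x = -6 (local maximum); x = -3 (local minimum)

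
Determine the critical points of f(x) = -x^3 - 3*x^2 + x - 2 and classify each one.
f'(x) = -3*x^2 - 6*x + 1

Solve f'(x) = 0:
  3*x^2 + 6*x - 1 = 0 has no rational roots; quadratic formula: x = (-6 ± √48)/6.
  ⇒ x = -2*sqrt(3)/3 - 1 ≈ -2.1547, -1 + 2*sqrt(3)/3 ≈ 0.1547

f''(x) = -6*x - 6
Second-derivative test at each critical point:
  f''(-2.1547) = 6.9282 > 0 → local minimum
  f''(0.1547) = -6.9282 < 0 → local maximum

Critical points: x = -2*sqrt(3)/3 - 1 ≈ -2.1547 (local minimum); x = -1 + 2*sqrt(3)/3 ≈ 0.1547 (local maximum)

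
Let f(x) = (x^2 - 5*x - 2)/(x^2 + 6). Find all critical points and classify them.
f'(x) = (5*x^2 + 16*x - 30)/(x^4 + 12*x^2 + 36)

Solve f'(x) = 0:
  f'(x) = (5*x^2 + 16*x - 30)/(x^2 + 6)^2; the denominator is positive wherever f is defined, so f'(x) = 0 ⇔ 5*x^2 + 16*x - 30 = 0.
  5*x^2 + 16*x - 30 = 0 has no rational roots; quadratic formula: x = (-16 ± √856)/10.
  ⇒ x = -sqrt(214)/5 - 8/5 ≈ -4.5257, -8/5 + sqrt(214)/5 ≈ 1.3257

f''(x) = 2*(-5*x^3 - 24*x^2 + 90*x + 48)/(x^6 + 18*x^4 + 108*x^2 + 216)
Second-derivative test at each critical point:
  f''(-4.5257) = -0.0417 < 0 → local maximum
  f''(1.3257) = 0.4862 > 0 → local minimum

Critical points: x = -sqrt(214)/5 - 8/5 ≈ -4.5257 (local maximum); x = -8/5 + sqrt(214)/5 ≈ 1.3257 (local minimum)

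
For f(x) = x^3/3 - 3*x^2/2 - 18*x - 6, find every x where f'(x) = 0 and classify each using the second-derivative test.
f'(x) = x^2 - 3*x - 18

Solve f'(x) = 0:
  Factor: x^2 - 3*x - 18 = (x - 6)*(x + 3) = 0.
  ⇒ x = -3, 6

f''(x) = 2*x - 3
Second-derivative test at each critical point:
  f''(-3) = -9 < 0 → local maximum
  f''(6) = 9 > 0 → local minimum

Critical points: x = -3 (local maximum); x = 6 (local minimum)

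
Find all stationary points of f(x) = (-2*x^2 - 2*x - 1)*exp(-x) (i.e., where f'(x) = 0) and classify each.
f'(x) = (2*x^2 - 2*x - 1)*exp(-x)

Solve f'(x) = 0:
  f'(x) = (2*x^2 - 2*x - 1)·exp(-x) and exp(-x) > 0 for every x, so f'(x) = 0 ⇔ 2*x^2 - 2*x - 1 = 0.
  2*x^2 - 2*x - 1 = 0 has no rational roots; quadratic formula: x = (2 ± √12)/4.
  ⇒ x = 1/2 - sqrt(3)/2 ≈ -0.3660, 1/2 + sqrt(3)/2 ≈ 1.3660

f''(x) = (-2*x^2 + 6*x - 1)*exp(-x)
Second-derivative test at each critical point:
  f''(-0.3660) = -4.9952 < 0 → local maximum
  f''(1.3660) = 0.8838 > 0 → local minimum

Critical points: x = 1/2 - sqrt(3)/2 ≈ -0.3660 (local maximum); x = 1/2 + sqrt(3)/2 ≈ 1.3660 (local minimum)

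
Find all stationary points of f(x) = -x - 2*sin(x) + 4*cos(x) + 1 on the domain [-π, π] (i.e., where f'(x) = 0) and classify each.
f'(x) = -4*sin(x) - 2*cos(x) - 1

Solve f'(x) = 0 on [-π, π]:
  f'(x) = 0 ⇔ -4*sin(x) - 2*cos(x) = 1. Write the left side as R·cos(x + φ) with R = √((-2)² + 4²) = 2*sqrt(5), cos φ = -sqrt(5)/5, sin φ = 2*sqrt(5)/5; then cos(x + φ) = sqrt(5)/10. Solve for x and keep the solutions lying in [-π, π].
  ⇒ x = atan((-sqrt(19) - 2)/(-1 + 2*sqrt(19))) ≈ -0.6892, atan((-2 + sqrt(19))/(-2*sqrt(19) - 1)) + pi ≈ 2.9035

f''(x) = 2*sin(x) - 4*cos(x)
Second-derivative test at each critical point:
  f''(-0.6892) = -4.3589 < 0 → local maximum
  f''(2.9035) = 4.3589 > 0 → local minimum

Critical points: x = atan((-sqrt(19) - 2)/(-1 + 2*sqrt(19))) ≈ -0.6892 (local maximum); x = atan((-2 + sqrt(19))/(-2*sqrt(19) - 1)) + pi ≈ 2.9035 (local minimum)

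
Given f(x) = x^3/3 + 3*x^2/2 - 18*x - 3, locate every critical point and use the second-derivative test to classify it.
f'(x) = x^2 + 3*x - 18

Solve f'(x) = 0:
  Factor: x^2 + 3*x - 18 = (x - 3)*(x + 6) = 0.
  ⇒ x = -6, 3

f''(x) = 2*x + 3
Second-derivative test at each critical point:
  f''(-6) = -9 < 0 → local maximum
  f''(3) = 9 > 0 → local minimum

Critical points: x = -6 (local maximum); x = 3 (local minimum)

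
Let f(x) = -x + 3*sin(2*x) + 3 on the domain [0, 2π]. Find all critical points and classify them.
f'(x) = 6*cos(2*x) - 1

Solve f'(x) = 0 on [0, 2π]:
  f'(x) = 0 ⇔ cos(2*x) = 1/6, i.e. 2*x = ±arccos(1/6) + 2nπ; keep the solutions lying in [0, 2π].
  ⇒ x = acos(1/6)/2 ≈ 0.7017, pi - acos(1/6)/2 ≈ 2.4399, acos(1/6)/2 + pi ≈ 3.8433, -acos(1/6)/2 + 2*pi ≈ 5.5815

f''(x) = -12*sin(2*x)
Second-derivative test at each critical point:
  f''(0.7017) = -11.8322 < 0 → local maximum
  f''(2.4399) = 11.8322 > 0 → local minimum
  f''(3.8433) = -11.8322 < 0 → local maximum
  f''(5.5815) = 11.8322 > 0 → local minimum

Critical points: x = acos(1/6)/2 ≈ 0.7017 (local maximum); x = pi - acos(1/6)/2 ≈ 2.4399 (local minimum); x = acos(1/6)/2 + pi ≈ 3.8433 (local maximum); x = -acos(1/6)/2 + 2*pi ≈ 5.5815 (local minimum)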